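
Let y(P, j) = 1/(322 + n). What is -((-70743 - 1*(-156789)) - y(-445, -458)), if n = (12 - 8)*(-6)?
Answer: -25641707/298 ≈ -86046.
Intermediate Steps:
n = -24 (n = 4*(-6) = -24)
y(P, j) = 1/298 (y(P, j) = 1/(322 - 24) = 1/298)
-((-70743 - 1*(-156789)) - y(-445, -458)) = -((-70743 - 1*(-156789)) - 1*1/298) = -((-70743 + 156789) - 1/298) = -(86046 - 1/298) = -1*25641707/298 = -25641707/298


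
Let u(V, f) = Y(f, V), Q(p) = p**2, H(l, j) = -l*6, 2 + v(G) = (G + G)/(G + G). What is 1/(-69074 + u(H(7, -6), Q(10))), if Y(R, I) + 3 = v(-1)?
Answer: -1/69078 ≈ -1.4476e-5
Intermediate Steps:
v(G) = -1 (v(G) = -2 + (G + G)/(G + G) = -2 + (2*G)/((2*G)) = -2 + (2*G)*(1/(2*G)) = -2 + 1 = -1)
Y(R, I) = -4 (Y(R, I) = -3 - 1 = -4)
H(l, j) = -6*l
u(V, f) = -4
1/(-69074 + u(H(7, -6), Q(10))) = 1/(-69074 - 4) = 1/(-69078) = -1/69078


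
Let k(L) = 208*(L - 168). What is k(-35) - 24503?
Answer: -66727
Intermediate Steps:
k(L) = -34944 + 208*L (k(L) = 208*(-168 + L) = -34944 + 208*L)
k(-35) - 24503 = (-34944 + 208*(-35)) - 24503 = (-34944 - 7280) - 24503 = -42224 - 24503 = -66727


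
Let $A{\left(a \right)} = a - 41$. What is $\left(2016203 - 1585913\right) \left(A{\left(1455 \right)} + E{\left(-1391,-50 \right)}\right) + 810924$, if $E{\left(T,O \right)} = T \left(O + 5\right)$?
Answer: $27543243534$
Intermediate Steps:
$A{\left(a \right)} = -41 + a$ ($A{\left(a \right)} = a - 41 = -41 + a$)
$E{\left(T,O \right)} = T \left(5 + O\right)$
$\left(2016203 - 1585913\right) \left(A{\left(1455 \right)} + E{\left(-1391,-50 \right)}\right) + 810924 = \left(2016203 - 1585913\right) \left(\left(-41 + 1455\right) - 1391 \left(5 - 50\right)\right) + 810924 = 430290 \left(1414 - -62595\right) + 810924 = 430290 \left(1414 + 62595\right) + 810924 = 430290 \cdot 64009 + 810924 = 27542432610 + 810924 = 27543243534$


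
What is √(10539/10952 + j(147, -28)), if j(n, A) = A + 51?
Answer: √524870/148 ≈ 4.8951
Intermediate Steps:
j(n, A) = 51 + A
√(10539/10952 + j(147, -28)) = √(10539/10952 + (51 - 28)) = √(10539*(1/10952) + 23) = √(10539/10952 + 23) = √(262435/10952) = √524870/148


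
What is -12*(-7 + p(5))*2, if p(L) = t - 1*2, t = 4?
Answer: 120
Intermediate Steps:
p(L) = 2 (p(L) = 4 - 1*2 = 4 - 2 = 2)
-12*(-7 + p(5))*2 = -12*(-7 + 2)*2 = -(-60)*2 = -12*(-10) = 120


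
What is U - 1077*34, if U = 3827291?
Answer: 3790673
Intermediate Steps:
U - 1077*34 = 3827291 - 1077*34 = 3827291 - 1*36618 = 3827291 - 36618 = 3790673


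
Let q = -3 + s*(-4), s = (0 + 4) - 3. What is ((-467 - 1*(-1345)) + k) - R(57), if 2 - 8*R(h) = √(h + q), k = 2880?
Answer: 15031/4 + 5*√2/8 ≈ 3758.6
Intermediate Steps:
s = 1 (s = 4 - 3 = 1)
q = -7 (q = -3 + 1*(-4) = -3 - 4 = -7)
R(h) = ¼ - √(-7 + h)/8 (R(h) = ¼ - √(h - 7)/8 = ¼ - √(-7 + h)/8)
((-467 - 1*(-1345)) + k) - R(57) = ((-467 - 1*(-1345)) + 2880) - (¼ - √(-7 + 57)/8) = ((-467 + 1345) + 2880) - (¼ - 5*√2/8) = (878 + 2880) - (¼ - 5*√2/8) = 3758 - (¼ - 5*√2/8) = 3758 + (-¼ + 5*√2/8) = 15031/4 + 5*√2/8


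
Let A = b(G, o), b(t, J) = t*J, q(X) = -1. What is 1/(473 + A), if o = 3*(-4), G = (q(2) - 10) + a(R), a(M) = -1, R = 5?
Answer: 1/617 ≈ 0.0016207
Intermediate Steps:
G = -12 (G = (-1 - 10) - 1 = -11 - 1 = -12)
o = -12
b(t, J) = J*t
A = 144 (A = -12*(-12) = 144)
1/(473 + A) = 1/(473 + 144) = 1/617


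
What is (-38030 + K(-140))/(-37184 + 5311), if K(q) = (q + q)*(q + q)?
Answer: -40370/31873 ≈ -1.2666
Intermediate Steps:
K(q) = 4*q² (K(q) = (2*q)*(2*q) = 4*q²)
(-38030 + K(-140))/(-37184 + 5311) = (-38030 + 4*(-140)²)/(-37184 + 5311) = (-38030 + 4*19600)/(-31873) = (-38030 + 78400)*(-1/31873) = 40370*(-1/31873) = -40370/31873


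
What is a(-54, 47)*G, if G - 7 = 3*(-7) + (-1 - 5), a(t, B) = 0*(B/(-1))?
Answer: 0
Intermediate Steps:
a(t, B) = 0 (a(t, B) = 0*(B*(-1)) = 0*(-B) = 0)
G = -20 (G = 7 + (3*(-7) + (-1 - 5)) = 7 + (-21 - 6) = 7 - 27 = -20)
a(-54, 47)*G = 0*(-20) = 0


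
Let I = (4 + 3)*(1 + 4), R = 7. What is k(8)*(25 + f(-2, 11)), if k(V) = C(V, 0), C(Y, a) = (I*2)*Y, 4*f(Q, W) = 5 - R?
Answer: 13720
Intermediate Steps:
I = 35 (I = 7*5 = 35)
f(Q, W) = -½ (f(Q, W) = (5 - 1*7)/4 = (5 - 7)/4 = (¼)*(-2) = -½)
C(Y, a) = 70*Y (C(Y, a) = (35*2)*Y = 70*Y)
k(V) = 70*V
k(8)*(25 + f(-2, 11)) = (70*8)*(25 - ½) = 560*(49/2) = 13720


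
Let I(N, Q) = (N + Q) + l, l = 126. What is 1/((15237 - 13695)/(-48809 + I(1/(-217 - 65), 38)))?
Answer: -13717891/434844 ≈ -31.547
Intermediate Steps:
I(N, Q) = 126 + N + Q (I(N, Q) = (N + Q) + 126 = 126 + N + Q)
1/((15237 - 13695)/(-48809 + I(1/(-217 - 65), 38))) = 1/((15237 - 13695)/(-48809 + (126 + 1/(-217 - 65) + 38))) = 1/(1542/(-48809 + (126 + 1/(-282) + 38))) = 1/(1542/(-48809 + (126 - 1/282 + 38))) = 1/(1542/(-48809 + 46247/282)) = 1/(1542/(-13717891/282)) = 1/(1542*(-282/13717891)) = 1/(-434844/13717891) = -13717891/434844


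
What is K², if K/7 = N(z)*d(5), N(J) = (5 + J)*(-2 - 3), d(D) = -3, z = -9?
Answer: 176400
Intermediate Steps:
N(J) = -25 - 5*J (N(J) = (5 + J)*(-5) = -25 - 5*J)
K = -420 (K = 7*((-25 - 5*(-9))*(-3)) = 7*((-25 + 45)*(-3)) = 7*(20*(-3)) = 7*(-60) = -420)
K² = (-420)² = 176400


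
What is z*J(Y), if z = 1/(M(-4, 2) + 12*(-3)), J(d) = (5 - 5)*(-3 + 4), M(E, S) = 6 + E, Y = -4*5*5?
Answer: 0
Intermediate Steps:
Y = -100 (Y = -20*5 = -100)
J(d) = 0 (J(d) = 0*1 = 0)
z = -1/34 (z = 1/((6 - 4) + 12*(-3)) = 1/(2 - 36) = 1/(-34) = -1/34 ≈ -0.029412)
z*J(Y) = -1/34*0 = 0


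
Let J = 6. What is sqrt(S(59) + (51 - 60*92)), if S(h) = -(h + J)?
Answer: I*sqrt(5534) ≈ 74.391*I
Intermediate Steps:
S(h) = -6 - h (S(h) = -(h + 6) = -(6 + h) = -6 - h)
sqrt(S(59) + (51 - 60*92)) = sqrt((-6 - 1*59) + (51 - 60*92)) = sqrt((-6 - 59) + (51 - 5520)) = sqrt(-65 - 5469) = sqrt(-5534) = I*sqrt(5534)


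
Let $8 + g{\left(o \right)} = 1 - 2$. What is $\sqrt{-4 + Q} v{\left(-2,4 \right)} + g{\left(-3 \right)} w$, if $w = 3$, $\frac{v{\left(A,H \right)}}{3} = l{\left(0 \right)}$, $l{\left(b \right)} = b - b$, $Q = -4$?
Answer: $-27$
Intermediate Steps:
$l{\left(b \right)} = 0$
$v{\left(A,H \right)} = 0$ ($v{\left(A,H \right)} = 3 \cdot 0 = 0$)
$g{\left(o \right)} = -9$ ($g{\left(o \right)} = -8 + \left(1 - 2\right) = -8 - 1 = -9$)
$\sqrt{-4 + Q} v{\left(-2,4 \right)} + g{\left(-3 \right)} w = \sqrt{-4 - 4} \cdot 0 - 27 = \sqrt{-8} \cdot 0 - 27 = 2 i \sqrt{2} \cdot 0 - 27 = 0 - 27 = -27$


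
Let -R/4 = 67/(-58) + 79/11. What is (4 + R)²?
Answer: 41139396/101761 ≈ 404.27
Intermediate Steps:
R = -7690/319 (R = -4*(67/(-58) + 79/11) = -4*(67*(-1/58) + 79*(1/11)) = -4*(-67/58 + 79/11) = -4*3845/638 = -7690/319 ≈ -24.107)
(4 + R)² = (4 - 7690/319)² = (-6414/319)² = 41139396/101761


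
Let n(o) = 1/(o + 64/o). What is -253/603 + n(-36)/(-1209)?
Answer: -34664251/82623060 ≈ -0.41955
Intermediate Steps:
-253/603 + n(-36)/(-1209) = -253/603 - 36/(64 + (-36)**2)/(-1209) = -253*1/603 - 36/(64 + 1296)*(-1/1209) = -253/603 - 36/1360*(-1/1209) = -253/603 - 36*1/1360*(-1/1209) = -253/603 - 9/340*(-1/1209) = -253/603 + 3/137020 = -34664251/82623060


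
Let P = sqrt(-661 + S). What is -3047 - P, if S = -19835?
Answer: -3047 - 4*I*sqrt(1281) ≈ -3047.0 - 143.16*I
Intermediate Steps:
P = 4*I*sqrt(1281) (P = sqrt(-661 - 19835) = sqrt(-20496) = 4*I*sqrt(1281) ≈ 143.16*I)
-3047 - P = -3047 - 4*I*sqrt(1281)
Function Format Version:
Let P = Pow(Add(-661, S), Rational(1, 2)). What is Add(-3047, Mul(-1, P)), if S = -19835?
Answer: Add(-3047, Mul(-4, I, Pow(1281, Rational(1, 2)))) ≈ Add(-3047.0, Mul(-143.16, I))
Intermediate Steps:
P = Mul(4, I, Pow(1281, Rational(1, 2))) (P = Pow(Add(-661, -19835), Rational(1, 2)) = Pow(-20496, Rational(1, 2)) = Mul(4, I, Pow(1281, Rational(1, 2))) ≈ Mul(143.16, I))
Add(-3047, Mul(-1, P)) = Add(-3047, Mul(-1, Mul(4, I, Pow(1281, Rational(1, 2))))) = Add(-3047, Mul(-4, I, Pow(1281, Rational(1, 2))))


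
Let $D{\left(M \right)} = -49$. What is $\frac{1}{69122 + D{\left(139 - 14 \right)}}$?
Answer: $\frac{1}{69073} \approx 1.4477 \cdot 10^{-5}$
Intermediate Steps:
$\frac{1}{69122 + D{\left(139 - 14 \right)}} = \frac{1}{69122 - 49} = \frac{1}{69073}$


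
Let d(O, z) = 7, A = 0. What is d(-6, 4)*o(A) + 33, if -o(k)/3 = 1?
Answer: 12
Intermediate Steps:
o(k) = -3 (o(k) = -3*1 = -3)
d(-6, 4)*o(A) + 33 = 7*(-3) + 33 = -21 + 33 = 12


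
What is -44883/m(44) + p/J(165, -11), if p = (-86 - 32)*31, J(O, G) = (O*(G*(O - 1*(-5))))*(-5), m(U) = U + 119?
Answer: -34621922252/125734125 ≈ -275.36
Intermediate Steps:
m(U) = 119 + U
J(O, G) = -5*G*O*(5 + O) (J(O, G) = (O*(G*(O + 5)))*(-5) = (O*(G*(5 + O)))*(-5) = (G*O*(5 + O))*(-5) = -5*G*O*(5 + O))
p = -3658 (p = -118*31 = -3658)
-44883/m(44) + p/J(165, -11) = -44883/(119 + 44) - 3658*1/(9075*(5 + 165)) = -44883/163 - 3658/((-5*(-11)*165*170)) = -44883*1/163 - 3658/1542750 = -44883/163 - 3658*1/1542750 = -44883/163 - 1829/771375 = -34621922252/125734125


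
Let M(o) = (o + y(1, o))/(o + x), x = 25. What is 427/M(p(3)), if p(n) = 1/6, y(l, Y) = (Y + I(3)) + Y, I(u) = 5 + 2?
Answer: 64477/45 ≈ 1432.8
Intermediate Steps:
I(u) = 7
y(l, Y) = 7 + 2*Y (y(l, Y) = (Y + 7) + Y = (7 + Y) + Y = 7 + 2*Y)
p(n) = 1/6
M(o) = (7 + 3*o)/(25 + o) (M(o) = (o + (7 + 2*o))/(o + 25) = (7 + 3*o)/(25 + o))
427/M(p(3)) = 427/(((7 + 3*(1/6))/(25 + 1/6))) = 427/(((7 + 1/2)/(151/6))) = 427/(((6/151)*(15/2))) = 427/(45/151) = 427*(151/45) = 64477/45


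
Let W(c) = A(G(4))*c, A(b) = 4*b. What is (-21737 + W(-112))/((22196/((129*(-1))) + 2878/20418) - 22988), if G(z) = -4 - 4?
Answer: 2656310337/3388968089 ≈ 0.78381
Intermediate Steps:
G(z) = -8
W(c) = -32*c (W(c) = (4*(-8))*c = -32*c)
(-21737 + W(-112))/((22196/((129*(-1))) + 2878/20418) - 22988) = (-21737 - 32*(-112))/((22196/((129*(-1))) + 2878/20418) - 22988) = (-21737 + 3584)/((22196/(-129) + 2878*(1/20418)) - 22988) = -18153/((22196*(-1/129) + 1439/10209) - 22988) = -18153/((-22196/129 + 1439/10209) - 22988) = -18153/(-25157037/146329 - 22988) = -18153/(-3388968089/146329) = -18153*(-146329/3388968089) = 2656310337/3388968089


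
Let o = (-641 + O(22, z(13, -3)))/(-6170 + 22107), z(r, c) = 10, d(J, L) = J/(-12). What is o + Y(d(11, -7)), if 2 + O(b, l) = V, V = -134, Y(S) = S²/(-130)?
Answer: -16473817/298340640 ≈ -0.055218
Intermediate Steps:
d(J, L) = -J/12 (d(J, L) = J*(-1/12) = -J/12)
Y(S) = -S²/130 (Y(S) = S²*(-1/130) = -S²/130)
O(b, l) = -136 (O(b, l) = -2 - 134 = -136)
o = -777/15937 (o = (-641 - 136)/(-6170 + 22107) = -777/15937 ≈ -0.048754)
o + Y(d(11, -7)) = -777/15937 - (-1/12*11)²/130 = -777/15937 - (-11/12)²/130 = -777/15937 - 1/130*121/144 = -777/15937 - 121/18720 = -16473817/298340640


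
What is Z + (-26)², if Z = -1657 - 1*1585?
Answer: -2566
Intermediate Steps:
Z = -3242 (Z = -1657 - 1585 = -3242)
Z + (-26)² = -3242 + (-26)² = -3242 + 676 = -2566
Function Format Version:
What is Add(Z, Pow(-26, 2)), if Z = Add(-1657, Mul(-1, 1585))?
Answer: -2566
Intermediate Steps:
Z = -3242 (Z = Add(-1657, -1585) = -3242)
Add(Z, Pow(-26, 2)) = Add(-3242, Pow(-26, 2)) = Add(-3242, 676) = -2566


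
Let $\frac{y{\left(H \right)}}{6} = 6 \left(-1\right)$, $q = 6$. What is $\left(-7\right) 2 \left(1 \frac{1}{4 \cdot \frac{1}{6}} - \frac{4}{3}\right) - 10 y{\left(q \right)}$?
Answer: $\frac{1073}{3} \approx 357.67$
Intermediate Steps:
$y{\left(H \right)} = -36$ ($y{\left(H \right)} = 6 \cdot 6 \left(-1\right) = 6 \left(-6\right) = -36$)
$\left(-7\right) 2 \left(1 \frac{1}{4 \cdot \frac{1}{6}} - \frac{4}{3}\right) - 10 y{\left(q \right)} = \left(-7\right) 2 \left(1 \frac{1}{4 \cdot \frac{1}{6}} - \frac{4}{3}\right) - 10 \left(-36\right) = - 14 \left(1 \frac{1}{4 \cdot \frac{1}{6}} - \frac{4}{3}\right) - -360 = - 14 \left(1 \frac{1}{\frac{2}{3}} - \frac{4}{3}\right) + 360 = - 14 \left(1 \cdot \frac{3}{2} - \frac{4}{3}\right) + 360 = - 14 \left(\frac{3}{2} - \frac{4}{3}\right) + 360 = \left(-14\right) \frac{1}{6} + 360 = - \frac{7}{3} + 360 = \frac{1073}{3}$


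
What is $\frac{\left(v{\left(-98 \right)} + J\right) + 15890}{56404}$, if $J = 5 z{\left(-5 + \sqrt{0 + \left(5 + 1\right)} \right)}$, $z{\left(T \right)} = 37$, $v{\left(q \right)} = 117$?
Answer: $\frac{4048}{14101} \approx 0.28707$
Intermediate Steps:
$J = 185$ ($J = 5 \cdot 37 = 185$)
$\frac{\left(v{\left(-98 \right)} + J\right) + 15890}{56404} = \frac{\left(117 + 185\right) + 15890}{56404} = \left(302 + 15890\right) \frac{1}{56404} = 16192 \cdot \frac{1}{56404} = \frac{4048}{14101}$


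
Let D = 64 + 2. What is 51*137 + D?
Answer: 7053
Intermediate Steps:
D = 66
51*137 + D = 51*137 + 66 = 6987 + 66 = 7053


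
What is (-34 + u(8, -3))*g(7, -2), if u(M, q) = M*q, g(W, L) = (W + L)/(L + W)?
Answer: -58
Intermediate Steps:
g(W, L) = 1 (g(W, L) = (L + W)/(L + W) = 1)
(-34 + u(8, -3))*g(7, -2) = (-34 + 8*(-3))*1 = (-34 - 24)*1 = -58*1 = -58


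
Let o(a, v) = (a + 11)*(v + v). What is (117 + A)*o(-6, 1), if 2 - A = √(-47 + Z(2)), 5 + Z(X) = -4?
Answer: 1190 - 20*I*√14 ≈ 1190.0 - 74.833*I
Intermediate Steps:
Z(X) = -9 (Z(X) = -5 - 4 = -9)
o(a, v) = 2*v*(11 + a) (o(a, v) = (11 + a)*(2*v) = 2*v*(11 + a))
A = 2 - 2*I*√14 (A = 2 - √(-47 - 9) = 2 - √(-56) = 2 - 2*I*√14 ≈ 2.0 - 7.4833*I)
(117 + A)*o(-6, 1) = (117 + (2 - 2*I*√14))*(2*1*(11 - 6)) = (119 - 2*I*√14)*(2*1*5) = (119 - 2*I*√14)*10 = 1190 - 20*I*√14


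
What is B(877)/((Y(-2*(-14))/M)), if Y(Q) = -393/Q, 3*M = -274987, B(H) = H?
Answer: 6752580772/1179 ≈ 5.7274e+6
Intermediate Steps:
M = -274987/3 (M = (⅓)*(-274987) = -274987/3 ≈ -91662.)
B(877)/((Y(-2*(-14))/M)) = 877/(((-393/((-2*(-14))))/(-274987/3))) = 877/((-393/28*(-3/274987))) = 877/(1179/7699636) = 877*(7699636/1179) = 6752580772/1179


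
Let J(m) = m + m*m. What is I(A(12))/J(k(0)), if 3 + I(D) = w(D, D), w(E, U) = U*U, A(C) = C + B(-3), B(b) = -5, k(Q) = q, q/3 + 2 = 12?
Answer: 23/465 ≈ 0.049462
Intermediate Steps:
q = 30 (q = -6 + 3*12 = -6 + 36 = 30)
k(Q) = 30
A(C) = -5 + C (A(C) = C - 5 = -5 + C)
w(E, U) = U²
J(m) = m + m²
I(D) = -3 + D²
I(A(12))/J(k(0)) = (-3 + (-5 + 12)²)/((30*(1 + 30))) = (-3 + 7²)/((30*31)) = (-3 + 49)/930 = 46*(1/930) = 23/465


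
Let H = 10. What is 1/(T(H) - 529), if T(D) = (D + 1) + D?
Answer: -1/508 ≈ -0.0019685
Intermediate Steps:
T(D) = 1 + 2*D (T(D) = (1 + D) + D = 1 + 2*D)
1/(T(H) - 529) = 1/((1 + 2*10) - 529) = 1/((1 + 20) - 529) = 1/(21 - 529) = 1/(-508) = -1/508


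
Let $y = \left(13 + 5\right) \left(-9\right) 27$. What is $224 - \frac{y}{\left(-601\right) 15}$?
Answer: $\frac{671662}{3005} \approx 223.51$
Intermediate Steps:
$y = -4374$ ($y = 18 \left(-9\right) 27 = \left(-162\right) 27 = -4374$)
$224 - \frac{y}{\left(-601\right) 15} = 224 - - \frac{4374}{\left(-601\right) 15} = 224 - - \frac{4374}{-9015} = 224 - \left(-4374\right) \left(- \frac{1}{9015}\right) = 224 - \frac{1458}{3005} = \frac{671662}{3005}$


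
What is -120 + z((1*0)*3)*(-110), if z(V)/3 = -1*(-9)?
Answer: -3090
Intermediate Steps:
z(V) = 27 (z(V) = 3*(-1*(-9)) = 3*9 = 27)
-120 + z((1*0)*3)*(-110) = -120 + 27*(-110) = -120 - 2970 = -3090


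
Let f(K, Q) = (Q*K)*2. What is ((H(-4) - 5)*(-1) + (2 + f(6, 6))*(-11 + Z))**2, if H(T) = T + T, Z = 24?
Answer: 950625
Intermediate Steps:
f(K, Q) = 2*K*Q (f(K, Q) = (K*Q)*2 = 2*K*Q)
H(T) = 2*T
((H(-4) - 5)*(-1) + (2 + f(6, 6))*(-11 + Z))**2 = ((2*(-4) - 5)*(-1) + (2 + 2*6*6)*(-11 + 24))**2 = ((-8 - 5)*(-1) + (2 + 72)*13)**2 = (-13*(-1) + 74*13)**2 = (13 + 962)**2 = 975**2 = 950625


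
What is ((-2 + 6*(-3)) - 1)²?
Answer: 441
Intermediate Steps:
((-2 + 6*(-3)) - 1)² = ((-2 - 18) - 1)² = (-20 - 1)² = (-21)² = 441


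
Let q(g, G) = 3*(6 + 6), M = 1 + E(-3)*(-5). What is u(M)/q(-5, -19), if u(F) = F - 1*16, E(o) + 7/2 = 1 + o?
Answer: 25/72 ≈ 0.34722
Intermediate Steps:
E(o) = -5/2 + o (E(o) = -7/2 + (1 + o) = -5/2 + o)
M = 57/2 (M = 1 + (-5/2 - 3)*(-5) = 1 - 11/2*(-5) = 1 + 55/2 = 57/2 ≈ 28.500)
q(g, G) = 36 (q(g, G) = 3*12 = 36)
u(F) = -16 + F (u(F) = F - 16 = -16 + F)
u(M)/q(-5, -19) = (-16 + 57/2)/36 = (25/2)*(1/36) = 25/72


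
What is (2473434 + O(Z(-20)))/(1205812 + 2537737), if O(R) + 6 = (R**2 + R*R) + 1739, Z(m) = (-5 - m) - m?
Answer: 2477617/3743549 ≈ 0.66184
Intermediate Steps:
Z(m) = -5 - 2*m
O(R) = 1733 + 2*R**2 (O(R) = -6 + ((R**2 + R*R) + 1739) = -6 + ((R**2 + R**2) + 1739) = -6 + (2*R**2 + 1739) = -6 + (1739 + 2*R**2) = 1733 + 2*R**2)
(2473434 + O(Z(-20)))/(1205812 + 2537737) = (2473434 + (1733 + 2*(-5 - 2*(-20))**2))/(1205812 + 2537737) = (2473434 + (1733 + 2*(-5 + 40)**2))/3743549 = (2473434 + (1733 + 2*35**2))*(1/3743549) = (2473434 + (1733 + 2*1225))*(1/3743549) = (2473434 + (1733 + 2450))*(1/3743549) = (2473434 + 4183)*(1/3743549) = 2477617*(1/3743549) = 2477617/3743549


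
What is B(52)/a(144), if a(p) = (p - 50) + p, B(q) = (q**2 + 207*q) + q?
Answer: 6760/119 ≈ 56.807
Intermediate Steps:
B(q) = q**2 + 208*q
a(p) = -50 + 2*p (a(p) = (-50 + p) + p = -50 + 2*p)
B(52)/a(144) = (52*(208 + 52))/(-50 + 2*144) = (52*260)/(-50 + 288) = 13520/238 = 13520*(1/238) = 6760/119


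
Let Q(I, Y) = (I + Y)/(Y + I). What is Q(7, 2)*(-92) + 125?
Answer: 33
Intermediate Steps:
Q(I, Y) = 1 (Q(I, Y) = (I + Y)/(I + Y) = 1)
Q(7, 2)*(-92) + 125 = 1*(-92) + 125 = -92 + 125 = 33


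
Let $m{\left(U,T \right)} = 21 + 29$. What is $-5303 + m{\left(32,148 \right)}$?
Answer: $-5253$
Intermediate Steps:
$m{\left(U,T \right)} = 50$
$-5303 + m{\left(32,148 \right)} = -5303 + 50 = -5253$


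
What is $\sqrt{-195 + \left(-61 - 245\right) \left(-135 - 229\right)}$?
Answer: $\sqrt{111189} \approx 333.45$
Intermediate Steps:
$\sqrt{-195 + \left(-61 - 245\right) \left(-135 - 229\right)} = \sqrt{-195 - -111384} = \sqrt{-195 + 111384} = \sqrt{111189}$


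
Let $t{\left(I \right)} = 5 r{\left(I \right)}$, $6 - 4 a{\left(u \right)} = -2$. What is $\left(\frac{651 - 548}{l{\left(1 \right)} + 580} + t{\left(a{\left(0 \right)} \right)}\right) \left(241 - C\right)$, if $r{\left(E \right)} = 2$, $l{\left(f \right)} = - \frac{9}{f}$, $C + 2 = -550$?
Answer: $\frac{4609709}{571} \approx 8073.0$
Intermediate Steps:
$C = -552$ ($C = -2 - 550 = -552$)
$a{\left(u \right)} = 2$ ($a{\left(u \right)} = \frac{3}{2} - - \frac{1}{2} = \frac{3}{2} + \frac{1}{2} = 2$)
$t{\left(I \right)} = 10$ ($t{\left(I \right)} = 5 \cdot 2 = 10$)
$\left(\frac{651 - 548}{l{\left(1 \right)} + 580} + t{\left(a{\left(0 \right)} \right)}\right) \left(241 - C\right) = \left(\frac{651 - 548}{- \frac{9}{1} + 580} + 10\right) \left(241 - -552\right) = \left(\frac{103}{\left(-9\right) 1 + 580} + 10\right) \left(241 + 552\right) = \left(\frac{103}{-9 + 580} + 10\right) 793 = \left(\frac{103}{571} + 10\right) 793 = \frac{5813}{571} \cdot 793 = \frac{4609709}{571}$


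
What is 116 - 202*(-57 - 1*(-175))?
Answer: -23720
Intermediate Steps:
116 - 202*(-57 - 1*(-175)) = 116 - 202*(-57 + 175) = 116 - 202*118 = 116 - 23836 = -23720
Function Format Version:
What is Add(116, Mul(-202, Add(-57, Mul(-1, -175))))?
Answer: -23720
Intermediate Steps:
Add(116, Mul(-202, Add(-57, Mul(-1, -175)))) = Add(116, Mul(-202, Add(-57, 175))) = Add(116, Mul(-202, 118)) = Add(116, -23836) = -23720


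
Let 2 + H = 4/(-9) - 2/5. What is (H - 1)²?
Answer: 29929/2025 ≈ 14.780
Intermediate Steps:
H = -128/45 (H = -2 + (4/(-9) - 2/5) = -2 + (4*(-⅑) - 2*⅕) = -2 + (-4/9 - ⅖) = -2 - 38/45 = -128/45 ≈ -2.8444)
(H - 1)² = (-128/45 - 1)² = (-173/45)² = 29929/2025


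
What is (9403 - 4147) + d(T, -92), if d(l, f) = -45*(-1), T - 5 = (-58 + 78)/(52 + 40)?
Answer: 5301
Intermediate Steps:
T = 120/23 (T = 5 + (-58 + 78)/(52 + 40) = 5 + 20/92 = 5 + 20*(1/92) = 5 + 5/23 = 120/23 ≈ 5.2174)
d(l, f) = 45
(9403 - 4147) + d(T, -92) = (9403 - 4147) + 45 = 5256 + 45 = 5301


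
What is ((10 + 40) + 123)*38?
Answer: 6574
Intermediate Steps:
((10 + 40) + 123)*38 = (50 + 123)*38 = 173*38 = 6574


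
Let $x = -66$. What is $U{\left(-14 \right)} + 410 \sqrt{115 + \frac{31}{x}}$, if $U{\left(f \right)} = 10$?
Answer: $10 + \frac{205 \sqrt{498894}}{33} \approx 4397.8$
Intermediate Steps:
$U{\left(-14 \right)} + 410 \sqrt{115 + \frac{31}{x}} = 10 + 410 \sqrt{115 + \frac{31}{-66}} = 10 + 410 \sqrt{115 + 31 \left(- \frac{1}{66}\right)} = 10 + 410 \sqrt{115 - \frac{31}{66}} = 10 + 410 \sqrt{\frac{7559}{66}} = 10 + 410 \frac{\sqrt{498894}}{66} = 10 + \frac{205 \sqrt{498894}}{33}$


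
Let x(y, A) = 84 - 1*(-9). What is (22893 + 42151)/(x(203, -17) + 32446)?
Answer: 65044/32539 ≈ 1.9990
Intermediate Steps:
x(y, A) = 93 (x(y, A) = 84 + 9 = 93)
(22893 + 42151)/(x(203, -17) + 32446) = (22893 + 42151)/(93 + 32446) = 65044/32539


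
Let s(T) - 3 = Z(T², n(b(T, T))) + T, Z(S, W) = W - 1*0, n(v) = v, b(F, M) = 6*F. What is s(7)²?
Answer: 2704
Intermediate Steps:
Z(S, W) = W (Z(S, W) = W + 0 = W)
s(T) = 3 + 7*T (s(T) = 3 + (6*T + T) = 3 + 7*T)
s(7)² = (3 + 7*7)² = (3 + 49)² = 52² = 2704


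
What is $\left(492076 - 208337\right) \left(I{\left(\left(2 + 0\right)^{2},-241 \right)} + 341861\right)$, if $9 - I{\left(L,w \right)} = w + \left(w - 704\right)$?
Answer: $97338366384$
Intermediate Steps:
$I{\left(L,w \right)} = 713 - 2 w$ ($I{\left(L,w \right)} = 9 - \left(w + \left(w - 704\right)\right) = 9 - \left(w + \left(-704 + w\right)\right) = 9 - \left(-704 + 2 w\right) = 713 - 2 w$)
$\left(492076 - 208337\right) \left(I{\left(\left(2 + 0\right)^{2},-241 \right)} + 341861\right) = \left(492076 - 208337\right) \left(\left(713 - -482\right) + 341861\right) = 283739 \left(\left(713 + 482\right) + 341861\right) = 283739 \left(1195 + 341861\right) = 283739 \cdot 343056 = 97338366384$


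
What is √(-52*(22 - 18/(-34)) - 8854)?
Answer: I*√2897378/17 ≈ 100.13*I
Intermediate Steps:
√(-52*(22 - 18/(-34)) - 8854) = √(-52*(22 - 18*(-1/34)) - 8854) = √(-52*(22 + 9/17) - 8854) = √(-52*383/17 - 8854) = √(-19916/17 - 8854) = √(-170434/17) = I*√2897378/17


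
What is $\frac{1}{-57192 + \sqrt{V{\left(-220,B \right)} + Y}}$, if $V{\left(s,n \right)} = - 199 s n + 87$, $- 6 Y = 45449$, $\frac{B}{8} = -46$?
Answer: $- \frac{343152}{19722260351} - \frac{i \sqrt{580267002}}{19722260351} \approx -1.7399 \cdot 10^{-5} - 1.2214 \cdot 10^{-6} i$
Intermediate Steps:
$B = -368$ ($B = 8 \left(-46\right) = -368$)
$Y = - \frac{45449}{6}$ ($Y = \left(- \frac{1}{6}\right) 45449 = - \frac{45449}{6} \approx -7574.8$)
$V{\left(s,n \right)} = 87 - 199 n s$ ($V{\left(s,n \right)} = - 199 n s + 87 = 87 - 199 n s$)
$\frac{1}{-57192 + \sqrt{V{\left(-220,B \right)} + Y}} = \frac{1}{-57192 + \sqrt{\left(87 - \left(-73232\right) \left(-220\right)\right) - \frac{45449}{6}}} = \frac{1}{-57192 + \sqrt{\left(87 - 16111040\right) - \frac{45449}{6}}} = \frac{1}{-57192 + \sqrt{-16110953 - \frac{45449}{6}}} = \frac{1}{-57192 + \sqrt{- \frac{96711167}{6}}} = \frac{1}{-57192 + \frac{i \sqrt{580267002}}{6}}$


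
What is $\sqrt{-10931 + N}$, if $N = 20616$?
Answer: $\sqrt{9685} \approx 98.412$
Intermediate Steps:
$\sqrt{-10931 + N} = \sqrt{-10931 + 20616} = \sqrt{9685}$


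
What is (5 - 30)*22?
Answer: -550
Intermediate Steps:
(5 - 30)*22 = -25*22 = -550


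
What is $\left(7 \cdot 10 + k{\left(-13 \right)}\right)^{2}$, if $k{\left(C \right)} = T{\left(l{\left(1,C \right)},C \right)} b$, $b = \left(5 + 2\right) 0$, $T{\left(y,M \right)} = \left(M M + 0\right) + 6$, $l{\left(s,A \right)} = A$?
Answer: $4900$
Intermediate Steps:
$T{\left(y,M \right)} = 6 + M^{2}$ ($T{\left(y,M \right)} = \left(M^{2} + 0\right) + 6 = M^{2} + 6 = 6 + M^{2}$)
$b = 0$ ($b = 7 \cdot 0 = 0$)
$k{\left(C \right)} = 0$ ($k{\left(C \right)} = \left(6 + C^{2}\right) 0 = 0$)
$\left(7 \cdot 10 + k{\left(-13 \right)}\right)^{2} = \left(7 \cdot 10 + 0\right)^{2} = \left(70 + 0\right)^{2} = 70^{2} = 4900$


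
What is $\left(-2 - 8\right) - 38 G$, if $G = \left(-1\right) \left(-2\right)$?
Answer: $-86$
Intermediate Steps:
$G = 2$
$\left(-2 - 8\right) - 38 G = \left(-2 - 8\right) - 76 = -10 - 76 = -86$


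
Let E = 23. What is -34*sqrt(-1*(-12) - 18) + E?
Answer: 23 - 34*I*sqrt(6) ≈ 23.0 - 83.283*I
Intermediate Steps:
-34*sqrt(-1*(-12) - 18) + E = -34*sqrt(-1*(-12) - 18) + 23 = -34*sqrt(12 - 18) + 23 = -34*I*sqrt(6) + 23 = 23 - 34*I*sqrt(6)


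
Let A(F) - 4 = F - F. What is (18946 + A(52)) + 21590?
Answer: 40540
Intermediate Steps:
A(F) = 4 (A(F) = 4 + (F - F) = 4 + 0 = 4)
(18946 + A(52)) + 21590 = (18946 + 4) + 21590 = 18950 + 21590 = 40540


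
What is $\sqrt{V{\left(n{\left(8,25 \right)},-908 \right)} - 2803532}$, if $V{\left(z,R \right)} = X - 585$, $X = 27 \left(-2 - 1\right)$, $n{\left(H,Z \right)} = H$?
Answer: $31 i \sqrt{2918} \approx 1674.6 i$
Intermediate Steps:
$X = -81$ ($X = 27 \left(-2 - 1\right) = 27 \left(-3\right) = -81$)
$V{\left(z,R \right)} = -666$ ($V{\left(z,R \right)} = -81 - 585 = -666$)
$\sqrt{V{\left(n{\left(8,25 \right)},-908 \right)} - 2803532} = \sqrt{-666 - 2803532} = \sqrt{-2804198} = 31 i \sqrt{2918}$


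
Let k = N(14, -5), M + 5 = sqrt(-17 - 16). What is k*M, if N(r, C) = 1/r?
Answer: -5/14 + I*sqrt(33)/14 ≈ -0.35714 + 0.41033*I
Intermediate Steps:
M = -5 + I*sqrt(33) (M = -5 + sqrt(-17 - 16) = -5 + sqrt(-33) = -5 + I*sqrt(33) ≈ -5.0 + 5.7446*I)
k = 1/14 ≈ 0.071429
k*M = (-5 + I*sqrt(33))/14 = -5/14 + I*sqrt(33)/14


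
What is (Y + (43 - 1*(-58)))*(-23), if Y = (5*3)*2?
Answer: -3013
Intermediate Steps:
Y = 30 (Y = 15*2 = 30)
(Y + (43 - 1*(-58)))*(-23) = (30 + (43 - 1*(-58)))*(-23) = (30 + (43 + 58))*(-23) = (30 + 101)*(-23) = 131*(-23) = -3013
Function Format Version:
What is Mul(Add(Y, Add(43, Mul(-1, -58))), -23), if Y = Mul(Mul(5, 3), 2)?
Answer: -3013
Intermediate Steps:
Y = 30 (Y = Mul(15, 2) = 30)
Mul(Add(Y, Add(43, Mul(-1, -58))), -23) = Mul(Add(30, Add(43, Mul(-1, -58))), -23) = Mul(Add(30, Add(43, 58)), -23) = Mul(Add(30, 101), -23) = Mul(131, -23) = -3013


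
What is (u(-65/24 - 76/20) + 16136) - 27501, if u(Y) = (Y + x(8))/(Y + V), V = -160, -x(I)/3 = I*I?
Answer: -227060244/19981 ≈ -11364.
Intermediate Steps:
x(I) = -3*I² (x(I) = -3*I*I = -3*I²)
u(Y) = (-192 + Y)/(-160 + Y) (u(Y) = (Y - 3*8²)/(Y - 160) = (Y - 3*64)/(-160 + Y) = (Y - 192)/(-160 + Y) = (-192 + Y)/(-160 + Y))
(u(-65/24 - 76/20) + 16136) - 27501 = ((-192 + (-65/24 - 76/20))/(-160 + (-65/24 - 76/20)) + 16136) - 27501 = ((-192 + (-65*1/24 - 76*1/20))/(-160 + (-65*1/24 - 76*1/20)) + 16136) - 27501 = ((-192 + (-65/24 - 19/5))/(-160 + (-65/24 - 19/5)) + 16136) - 27501 = ((-192 - 781/120)/(-160 - 781/120) + 16136) - 27501 = (-23821/120/(-19981/120) + 16136) - 27501 = (-120/19981*(-23821/120) + 16136) - 27501 = (23821/19981 + 16136) - 27501 = 322437237/19981 - 27501 = -227060244/19981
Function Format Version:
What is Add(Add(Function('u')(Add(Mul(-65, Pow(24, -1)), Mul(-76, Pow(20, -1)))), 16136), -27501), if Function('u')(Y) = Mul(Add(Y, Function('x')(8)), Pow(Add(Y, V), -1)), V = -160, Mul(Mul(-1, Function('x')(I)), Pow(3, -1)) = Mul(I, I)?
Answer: Rational(-227060244, 19981) ≈ -11364.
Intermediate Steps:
Function('x')(I) = Mul(-3, Pow(I, 2)) (Function('x')(I) = Mul(-3, Mul(I, I)) = Mul(-3, Pow(I, 2)))
Function('u')(Y) = Mul(Pow(Add(-160, Y), -1), Add(-192, Y)) (Function('u')(Y) = Mul(Add(Y, Mul(-3, Pow(8, 2))), Pow(Add(Y, -160), -1)) = Mul(Add(Y, Mul(-3, 64)), Pow(Add(-160, Y), -1)) = Mul(Add(Y, -192), Pow(Add(-160, Y), -1)) = Mul(Add(-192, Y), Pow(Add(-160, Y), -1)) = Mul(Pow(Add(-160, Y), -1), Add(-192, Y)))
Add(Add(Function('u')(Add(Mul(-65, Pow(24, -1)), Mul(-76, Pow(20, -1)))), 16136), -27501) = Add(Add(Mul(Pow(Add(-160, Add(Mul(-65, Pow(24, -1)), Mul(-76, Pow(20, -1)))), -1), Add(-192, Add(Mul(-65, Pow(24, -1)), Mul(-76, Pow(20, -1))))), 16136), -27501) = Add(Add(Mul(Pow(Add(-160, Add(Mul(-65, Rational(1, 24)), Mul(-76, Rational(1, 20)))), -1), Add(-192, Add(Mul(-65, Rational(1, 24)), Mul(-76, Rational(1, 20))))), 16136), -27501) = Add(Add(Mul(Pow(Add(-160, Add(Rational(-65, 24), Rational(-19, 5))), -1), Add(-192, Add(Rational(-65, 24), Rational(-19, 5)))), 16136), -27501) = Add(Add(Mul(Pow(Add(-160, Rational(-781, 120)), -1), Add(-192, Rational(-781, 120))), 16136), -27501) = Add(Add(Mul(Pow(Rational(-19981, 120), -1), Rational(-23821, 120)), 16136), -27501) = Add(Add(Mul(Rational(-120, 19981), Rational(-23821, 120)), 16136), -27501) = Add(Add(Rational(23821, 19981), 16136), -27501) = Add(Rational(322437237, 19981), -27501) = Rational(-227060244, 19981)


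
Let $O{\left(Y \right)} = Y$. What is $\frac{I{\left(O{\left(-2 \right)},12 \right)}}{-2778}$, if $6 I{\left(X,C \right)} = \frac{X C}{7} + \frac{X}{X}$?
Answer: $\frac{17}{116676} \approx 0.0001457$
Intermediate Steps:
$I{\left(X,C \right)} = \frac{1}{6} + \frac{C X}{42}$ ($I{\left(X,C \right)} = \frac{\frac{X C}{7} + \frac{X}{X}}{6} = \frac{C X \frac{1}{7} + 1}{6} = \frac{\frac{C X}{7} + 1}{6} = \frac{1 + \frac{C X}{7}}{6} = \frac{1}{6} + \frac{C X}{42}$)
$\frac{I{\left(O{\left(-2 \right)},12 \right)}}{-2778} = \frac{\frac{1}{6} + \frac{1}{42} \cdot 12 \left(-2\right)}{-2778} = \left(\frac{1}{6} - \frac{4}{7}\right) \left(- \frac{1}{2778}\right) = \left(- \frac{17}{42}\right) \left(- \frac{1}{2778}\right) = \frac{17}{116676}$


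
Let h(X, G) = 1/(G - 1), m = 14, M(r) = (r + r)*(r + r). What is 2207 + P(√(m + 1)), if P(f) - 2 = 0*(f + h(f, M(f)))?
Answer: 2209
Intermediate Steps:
M(r) = 4*r² (M(r) = (2*r)*(2*r) = 4*r²)
h(X, G) = 1/(-1 + G)
P(f) = 2 (P(f) = 2 + 0*(f + 1/(-1 + 4*f²)) = 2 + 0 = 2)
2207 + P(√(m + 1)) = 2207 + 2 = 2209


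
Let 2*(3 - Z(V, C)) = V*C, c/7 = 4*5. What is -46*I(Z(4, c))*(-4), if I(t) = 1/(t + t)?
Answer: -92/277 ≈ -0.33213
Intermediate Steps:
c = 140 (c = 7*(4*5) = 7*20 = 140)
Z(V, C) = 3 - C*V/2 (Z(V, C) = 3 - V*C/2 = 3 - C*V/2)
I(t) = 1/(2*t)
-46*I(Z(4, c))*(-4) = -23/(3 - ½*140*4)*(-4) = -23/(3 - 280)*(-4) = -23/(-277)*(-4) = -23*(-1)/277*(-4) = -46*(-1/554)*(-4) = (23/277)*(-4) = -92/277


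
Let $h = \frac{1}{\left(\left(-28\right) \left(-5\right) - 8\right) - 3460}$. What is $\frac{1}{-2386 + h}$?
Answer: $- \frac{3328}{7940609} \approx -0.00041911$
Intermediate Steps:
$h = - \frac{1}{3328}$ ($h = \frac{1}{\left(140 - 8\right) - 3460} = \frac{1}{132 - 3460} = \frac{1}{-3328} = - \frac{1}{3328} \approx -0.00030048$)
$\frac{1}{-2386 + h} = \frac{1}{-2386 - \frac{1}{3328}} = \frac{1}{- \frac{7940609}{3328}} = - \frac{3328}{7940609}$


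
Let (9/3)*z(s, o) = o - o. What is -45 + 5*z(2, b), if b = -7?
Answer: -45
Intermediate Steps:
z(s, o) = 0 (z(s, o) = (o - o)/3 = (1/3)*0 = 0)
-45 + 5*z(2, b) = -45 + 5*0 = -45 + 0 = -45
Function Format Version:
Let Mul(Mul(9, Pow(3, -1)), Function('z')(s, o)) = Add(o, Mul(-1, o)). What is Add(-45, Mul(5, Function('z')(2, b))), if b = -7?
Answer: -45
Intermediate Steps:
Function('z')(s, o) = 0 (Function('z')(s, o) = Mul(Rational(1, 3), Add(o, Mul(-1, o))) = Mul(Rational(1, 3), 0) = 0)
Add(-45, Mul(5, Function('z')(2, b))) = Add(-45, Mul(5, 0)) = Add(-45, 0) = -45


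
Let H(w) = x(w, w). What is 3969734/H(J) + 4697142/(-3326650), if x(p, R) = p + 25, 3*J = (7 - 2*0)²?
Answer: 9904291096923/103126150 ≈ 96041.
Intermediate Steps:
J = 49/3 (J = (7 - 2*0)²/3 = (7 + 0)²/3 = (⅓)*7² = (⅓)*49 = 49/3 ≈ 16.333)
x(p, R) = 25 + p
H(w) = 25 + w
3969734/H(J) + 4697142/(-3326650) = 3969734/(25 + 49/3) + 4697142/(-3326650) = 3969734/(124/3) + 4697142*(-1/3326650) = 3969734*(3/124) - 2348571/1663325 = 5954601/62 - 2348571/1663325 = 9904291096923/103126150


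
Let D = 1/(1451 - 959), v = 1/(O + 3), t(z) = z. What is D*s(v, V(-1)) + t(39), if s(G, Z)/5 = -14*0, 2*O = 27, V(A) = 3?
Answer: 39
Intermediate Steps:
O = 27/2 (O = (1/2)*27 = 27/2 ≈ 13.500)
v = 2/33 (v = 1/(27/2 + 3) = 1/(33/2) = 2/33 ≈ 0.060606)
s(G, Z) = 0 (s(G, Z) = 5*(-14*0) = 5*0 = 0)
D = 1/492 ≈ 0.0020325
D*s(v, V(-1)) + t(39) = (1/492)*0 + 39 = 0 + 39 = 39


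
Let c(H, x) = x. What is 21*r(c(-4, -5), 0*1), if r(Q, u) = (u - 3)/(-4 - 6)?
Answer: 63/10 ≈ 6.3000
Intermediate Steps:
r(Q, u) = 3/10 - u/10 (r(Q, u) = (-3 + u)/(-10) = (-3 + u)*(-⅒) = 3/10 - u/10)
21*r(c(-4, -5), 0*1) = 21*(3/10 - 0) = 21*(3/10 - ⅒*0) = 21*(3/10 + 0) = 21*(3/10) = 63/10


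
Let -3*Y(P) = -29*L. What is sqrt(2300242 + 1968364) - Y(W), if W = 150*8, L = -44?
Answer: 1276/3 + sqrt(4268606) ≈ 2491.4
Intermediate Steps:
W = 1200
Y(P) = -1276/3 (Y(P) = -(-29)*(-44)/3 = -1/3*1276 = -1276/3)
sqrt(2300242 + 1968364) - Y(W) = sqrt(2300242 + 1968364) - 1*(-1276/3) = sqrt(4268606) + 1276/3 = 1276/3 + sqrt(4268606)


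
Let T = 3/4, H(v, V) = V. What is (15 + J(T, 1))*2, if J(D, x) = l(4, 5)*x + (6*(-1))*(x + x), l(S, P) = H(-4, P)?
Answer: 16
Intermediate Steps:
l(S, P) = P
T = 3/4 (T = 3*(1/4) = 3/4 ≈ 0.75000)
J(D, x) = -7*x (J(D, x) = 5*x + (6*(-1))*(x + x) = 5*x - 12*x = -7*x)
(15 + J(T, 1))*2 = (15 - 7*1)*2 = (15 - 7)*2 = 8*2 = 16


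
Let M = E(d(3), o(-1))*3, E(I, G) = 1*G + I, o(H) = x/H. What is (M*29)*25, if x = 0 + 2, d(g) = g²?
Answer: 15225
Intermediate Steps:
x = 2
o(H) = 2/H
E(I, G) = G + I
M = 21 (M = (2/(-1) + 3²)*3 = (2*(-1) + 9)*3 = (-2 + 9)*3 = 7*3 = 21)
(M*29)*25 = (21*29)*25 = 609*25 = 15225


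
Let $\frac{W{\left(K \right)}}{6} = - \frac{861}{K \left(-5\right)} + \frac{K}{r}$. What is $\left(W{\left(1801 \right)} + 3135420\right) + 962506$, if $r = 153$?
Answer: $\frac{1882025704606}{459255} \approx 4.098 \cdot 10^{6}$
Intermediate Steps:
$W{\left(K \right)} = \frac{2 K}{51} + \frac{5166}{5 K}$ ($W{\left(K \right)} = 6 \left(- \frac{861}{K \left(-5\right)} + \frac{K}{153}\right) = 6 \left(- \frac{861}{\left(-5\right) K} + K \frac{1}{153}\right) = 6 \left(- 861 \left(- \frac{1}{5 K}\right) + \frac{K}{153}\right) = 6 \left(\frac{861}{5 K} + \frac{K}{153}\right) = 6 \left(\frac{K}{153} + \frac{861}{5 K}\right) = \frac{2 K}{51} + \frac{5166}{5 K}$)
$\left(W{\left(1801 \right)} + 3135420\right) + 962506 = \left(\frac{2 \left(131733 + 5 \cdot 1801^{2}\right)}{255 \cdot 1801} + 3135420\right) + 962506 = \left(\frac{2}{255} \cdot \frac{1}{1801} \left(131733 + 5 \cdot 3243601\right) + 3135420\right) + 962506 = \left(\frac{2}{255} \cdot \frac{1}{1801} \left(131733 + 16218005\right) + 3135420\right) + 962506 = \left(\frac{2}{255} \cdot \frac{1}{1801} \cdot 16349738 + 3135420\right) + 962506 = \left(\frac{32699476}{459255} + 3135420\right) + 962506 = \frac{1439990011576}{459255} + 962506 = \frac{1882025704606}{459255}$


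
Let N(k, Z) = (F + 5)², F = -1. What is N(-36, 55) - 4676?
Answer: -4660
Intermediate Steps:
N(k, Z) = 16 (N(k, Z) = (-1 + 5)² = 4² = 16)
N(-36, 55) - 4676 = 16 - 4676 = -4660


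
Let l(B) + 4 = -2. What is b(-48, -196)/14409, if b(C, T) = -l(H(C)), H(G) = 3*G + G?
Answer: 2/4803 ≈ 0.00041641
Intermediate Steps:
H(G) = 4*G
l(B) = -6 (l(B) = -4 - 2 = -6)
b(C, T) = 6 (b(C, T) = -1*(-6) = 6)
b(-48, -196)/14409 = 6/14409 = 6*(1/14409) = 2/4803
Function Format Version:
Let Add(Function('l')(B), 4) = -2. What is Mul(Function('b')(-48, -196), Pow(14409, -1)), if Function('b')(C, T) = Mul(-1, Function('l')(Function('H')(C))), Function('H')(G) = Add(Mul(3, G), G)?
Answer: Rational(2, 4803) ≈ 0.00041641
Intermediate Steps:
Function('H')(G) = Mul(4, G)
Function('l')(B) = -6 (Function('l')(B) = Add(-4, -2) = -6)
Function('b')(C, T) = 6 (Function('b')(C, T) = Mul(-1, -6) = 6)
Mul(Function('b')(-48, -196), Pow(14409, -1)) = Mul(6, Pow(14409, -1)) = Mul(6, Rational(1, 14409)) = Rational(2, 4803)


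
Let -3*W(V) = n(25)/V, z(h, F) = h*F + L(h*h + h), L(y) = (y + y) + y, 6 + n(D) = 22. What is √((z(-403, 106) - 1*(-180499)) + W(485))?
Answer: √1320598054695/1455 ≈ 789.81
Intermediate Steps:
n(D) = 16 (n(D) = -6 + 22 = 16)
L(y) = 3*y (L(y) = 2*y + y = 3*y)
z(h, F) = 3*h + 3*h² + F*h (z(h, F) = h*F + 3*(h*h + h) = F*h + 3*(h² + h) = F*h + 3*(h + h²) = F*h + (3*h + 3*h²) = 3*h + 3*h² + F*h)
W(V) = -16/(3*V)
√((z(-403, 106) - 1*(-180499)) + W(485)) = √((-403*(3 + 106 + 3*(-403)) - 1*(-180499)) - 16/3/485) = √((-403*(3 + 106 - 1209) + 180499) - 16/3*1/485) = √((-403*(-1100) + 180499) - 16/1455) = √((443300 + 180499) - 16/1455) = √(623799 - 16/1455) = √(907627529/1455) = √1320598054695/1455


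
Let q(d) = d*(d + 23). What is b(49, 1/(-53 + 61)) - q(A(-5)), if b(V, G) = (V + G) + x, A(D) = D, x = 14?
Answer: 1225/8 ≈ 153.13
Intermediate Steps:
b(V, G) = 14 + G + V (b(V, G) = (V + G) + 14 = (G + V) + 14 = 14 + G + V)
q(d) = d*(23 + d)
b(49, 1/(-53 + 61)) - q(A(-5)) = (14 + 1/(-53 + 61) + 49) - (-5)*(23 - 5) = (14 + 1/8 + 49) - (-5)*18 = (14 + ⅛ + 49) - 1*(-90) = 505/8 + 90 = 1225/8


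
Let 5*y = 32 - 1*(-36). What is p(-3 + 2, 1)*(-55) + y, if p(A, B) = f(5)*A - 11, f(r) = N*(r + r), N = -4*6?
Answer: -62907/5 ≈ -12581.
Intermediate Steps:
N = -24
f(r) = -48*r (f(r) = -24*(r + r) = -48*r)
p(A, B) = -11 - 240*A (p(A, B) = (-48*5)*A - 11 = -240*A - 11 = -11 - 240*A)
y = 68/5 (y = (32 - 1*(-36))/5 = (32 + 36)/5 = (⅕)*68 = 68/5 ≈ 13.600)
p(-3 + 2, 1)*(-55) + y = (-11 - 240*(-3 + 2))*(-55) + 68/5 = (-11 - 240*(-1))*(-55) + 68/5 = (-11 + 240)*(-55) + 68/5 = 229*(-55) + 68/5 = -12595 + 68/5 = -62907/5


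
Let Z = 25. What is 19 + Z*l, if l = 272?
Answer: 6819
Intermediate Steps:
19 + Z*l = 19 + 25*272 = 19 + 6800 = 6819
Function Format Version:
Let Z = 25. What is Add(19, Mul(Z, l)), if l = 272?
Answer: 6819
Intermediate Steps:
Add(19, Mul(Z, l)) = Add(19, Mul(25, 272)) = Add(19, 6800) = 6819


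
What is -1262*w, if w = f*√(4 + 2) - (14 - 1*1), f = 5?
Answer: 16406 - 6310*√6 ≈ 949.72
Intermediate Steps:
w = -13 + 5*√6 (w = 5*√(4 + 2) - (14 - 1*1) = 5*√6 - (14 - 1) = 5*√6 - 1*13 = 5*√6 - 13 = -13 + 5*√6 ≈ -0.75255)
-1262*w = -1262*(-13 + 5*√6) = 16406 - 6310*√6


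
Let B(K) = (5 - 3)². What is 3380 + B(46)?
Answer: 3384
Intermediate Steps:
B(K) = 4 (B(K) = 2² = 4)
3380 + B(46) = 3380 + 4 = 3384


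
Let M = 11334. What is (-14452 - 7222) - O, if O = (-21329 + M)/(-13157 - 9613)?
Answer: -98705395/4554 ≈ -21674.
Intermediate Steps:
O = 1999/4554 (O = (-21329 + 11334)/(-13157 - 9613) = -9995/(-22770) = -9995*(-1/22770) = 1999/4554 ≈ 0.43895)
(-14452 - 7222) - O = (-14452 - 7222) - 1*1999/4554 = -21674 - 1999/4554 = -98705395/4554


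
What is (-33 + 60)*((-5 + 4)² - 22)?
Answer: -567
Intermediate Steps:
(-33 + 60)*((-5 + 4)² - 22) = 27*((-1)² - 22) = 27*(1 - 22) = 27*(-21) = -567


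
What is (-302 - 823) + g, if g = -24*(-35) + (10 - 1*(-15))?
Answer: -260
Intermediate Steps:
g = 865 (g = 840 + (10 + 15) = 840 + 25 = 865)
(-302 - 823) + g = (-302 - 823) + 865 = -1125 + 865 = -260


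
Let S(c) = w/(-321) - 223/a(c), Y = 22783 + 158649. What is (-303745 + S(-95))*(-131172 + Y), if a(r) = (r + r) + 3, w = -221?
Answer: -916379935183300/60027 ≈ -1.5266e+10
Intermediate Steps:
a(r) = 3 + 2*r (a(r) = 2*r + 3 = 3 + 2*r)
Y = 181432
S(c) = 221/321 - 223/(3 + 2*c) (S(c) = -221/(-321) - 223/(3 + 2*c) = -221*(-1/321) - 223/(3 + 2*c) = 221/321 - 223/(3 + 2*c))
(-303745 + S(-95))*(-131172 + Y) = (-303745 + 2*(-35460 + 221*(-95))/(321*(3 + 2*(-95))))*(-131172 + 181432) = (-303745 + 2*(-35460 - 20995)/(321*(3 - 190)))*50260 = (-303745 + (2/321)*(-56455)/(-187))*50260 = (-303745 + (2/321)*(-1/187)*(-56455))*50260 = (-303745 + 112910/60027)*50260 = -18232788205/60027*50260 = -916379935183300/60027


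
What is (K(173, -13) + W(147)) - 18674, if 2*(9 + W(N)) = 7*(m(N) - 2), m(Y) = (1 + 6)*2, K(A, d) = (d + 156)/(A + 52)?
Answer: -4194082/225 ≈ -18640.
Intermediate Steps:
K(A, d) = (156 + d)/(52 + A)
m(Y) = 14 (m(Y) = 7*2 = 14)
W(N) = 33 (W(N) = -9 + (7*(14 - 2))/2 = -9 + (7*12)/2 = -9 + (½)*84 = -9 + 42 = 33)
(K(173, -13) + W(147)) - 18674 = ((156 - 13)/(52 + 173) + 33) - 18674 = (143/225 + 33) - 18674 = 7568/225 - 18674 = -4194082/225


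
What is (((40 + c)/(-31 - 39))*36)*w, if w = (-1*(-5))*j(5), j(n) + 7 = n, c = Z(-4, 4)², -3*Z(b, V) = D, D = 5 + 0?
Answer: 220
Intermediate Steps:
D = 5
Z(b, V) = -5/3 (Z(b, V) = -⅓*5 = -5/3)
c = 25/9 (c = (-5/3)² = 25/9 ≈ 2.7778)
j(n) = -7 + n
w = -10 (w = (-1*(-5))*(-7 + 5) = 5*(-2) = -10)
(((40 + c)/(-31 - 39))*36)*w = (((40 + 25/9)/(-31 - 39))*36)*(-10) = (((385/9)/(-70))*36)*(-10) = (((385/9)*(-1/70))*36)*(-10) = -11/18*36*(-10) = -22*(-10) = 220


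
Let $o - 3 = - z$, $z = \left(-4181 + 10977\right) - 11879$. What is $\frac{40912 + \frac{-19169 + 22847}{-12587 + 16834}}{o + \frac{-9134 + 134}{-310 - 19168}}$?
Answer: $\frac{846109429069}{105191934169} \approx 8.0435$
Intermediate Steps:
$z = -5083$ ($z = 6796 - 11879 = -5083$)
$o = 5086$ ($o = 3 - -5083 = 3 + 5083 = 5086$)
$\frac{40912 + \frac{-19169 + 22847}{-12587 + 16834}}{o + \frac{-9134 + 134}{-310 - 19168}} = \frac{40912 + \frac{-19169 + 22847}{-12587 + 16834}}{5086 + \frac{-9134 + 134}{-310 - 19168}} = \frac{40912 + \frac{3678}{4247}}{5086 - \frac{9000}{-19478}} = \frac{40912 + 3678 \cdot \frac{1}{4247}}{5086 - - \frac{4500}{9739}} = \frac{40912 + \frac{3678}{4247}}{5086 + \frac{4500}{9739}} = \frac{173756942}{4247 \cdot \frac{49537054}{9739}} = \frac{173756942}{4247} \cdot \frac{9739}{49537054} = \frac{846109429069}{105191934169}$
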